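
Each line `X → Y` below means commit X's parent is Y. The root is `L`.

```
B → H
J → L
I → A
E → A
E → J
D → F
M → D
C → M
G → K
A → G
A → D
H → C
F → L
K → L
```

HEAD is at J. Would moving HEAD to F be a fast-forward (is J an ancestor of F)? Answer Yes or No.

No

A fast-forward from J to F is possible iff J is an ancestor of F.
Ancestors of F: {F, L}.
J is not among them, so fast-forward is not possible.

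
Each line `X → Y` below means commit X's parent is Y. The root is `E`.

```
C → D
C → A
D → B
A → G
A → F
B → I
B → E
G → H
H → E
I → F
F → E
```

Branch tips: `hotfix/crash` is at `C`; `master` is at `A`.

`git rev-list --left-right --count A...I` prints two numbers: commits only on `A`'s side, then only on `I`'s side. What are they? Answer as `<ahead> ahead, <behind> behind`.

Reachable from A: {A, E, F, G, H}.
Reachable from I: {E, F, I}.
Only in A's history (ahead): {A, G, H} — 3.
Only in I's history (behind): {I} — 1.

3 ahead, 1 behind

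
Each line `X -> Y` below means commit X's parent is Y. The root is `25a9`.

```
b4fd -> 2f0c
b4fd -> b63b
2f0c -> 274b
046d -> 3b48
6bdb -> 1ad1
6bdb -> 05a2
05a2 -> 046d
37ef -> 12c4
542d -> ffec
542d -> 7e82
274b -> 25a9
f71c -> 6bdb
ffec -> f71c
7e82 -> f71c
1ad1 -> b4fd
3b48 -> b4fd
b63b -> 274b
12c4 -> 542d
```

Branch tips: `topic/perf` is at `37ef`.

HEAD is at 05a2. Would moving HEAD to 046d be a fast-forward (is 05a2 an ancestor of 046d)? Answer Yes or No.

No

A fast-forward from 05a2 to 046d is possible iff 05a2 is an ancestor of 046d.
Ancestors of 046d: {046d, 25a9, 274b, 2f0c, 3b48, b4fd, b63b}.
05a2 is not among them, so fast-forward is not possible.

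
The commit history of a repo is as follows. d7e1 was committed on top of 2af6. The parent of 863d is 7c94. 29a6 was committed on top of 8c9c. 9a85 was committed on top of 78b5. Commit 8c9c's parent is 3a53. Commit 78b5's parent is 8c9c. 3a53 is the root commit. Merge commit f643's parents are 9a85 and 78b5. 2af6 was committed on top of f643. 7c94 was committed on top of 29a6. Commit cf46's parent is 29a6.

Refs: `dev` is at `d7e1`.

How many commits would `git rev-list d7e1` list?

Walking parent pointers from d7e1: reachable set = {2af6, 3a53, 78b5, 8c9c, 9a85, d7e1, f643}.
That is 7 commits.

7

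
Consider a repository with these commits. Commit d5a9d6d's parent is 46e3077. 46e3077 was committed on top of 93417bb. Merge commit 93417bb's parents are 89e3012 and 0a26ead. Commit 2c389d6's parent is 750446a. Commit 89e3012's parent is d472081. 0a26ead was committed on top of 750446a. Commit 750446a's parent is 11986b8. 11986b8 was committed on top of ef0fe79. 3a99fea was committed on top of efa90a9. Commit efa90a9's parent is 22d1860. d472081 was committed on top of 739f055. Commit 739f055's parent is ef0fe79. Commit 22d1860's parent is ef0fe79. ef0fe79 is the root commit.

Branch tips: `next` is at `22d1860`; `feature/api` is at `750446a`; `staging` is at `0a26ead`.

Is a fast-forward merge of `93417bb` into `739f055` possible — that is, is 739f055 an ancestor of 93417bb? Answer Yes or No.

A fast-forward from 739f055 to 93417bb is possible iff 739f055 is an ancestor of 93417bb.
Ancestors of 93417bb: {0a26ead, 11986b8, 739f055, 750446a, 89e3012, 93417bb, d472081, ef0fe79}.
739f055 is among them, so fast-forward is possible.

Yes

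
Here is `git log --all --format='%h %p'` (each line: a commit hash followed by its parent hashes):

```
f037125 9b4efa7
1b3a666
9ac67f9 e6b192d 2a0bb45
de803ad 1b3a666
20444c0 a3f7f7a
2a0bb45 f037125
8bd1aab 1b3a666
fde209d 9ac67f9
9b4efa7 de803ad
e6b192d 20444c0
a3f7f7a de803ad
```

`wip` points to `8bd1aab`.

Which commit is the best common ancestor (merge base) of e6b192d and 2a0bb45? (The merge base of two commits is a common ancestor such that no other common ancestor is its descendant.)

de803ad

Ancestors of e6b192d: {1b3a666, 20444c0, a3f7f7a, de803ad, e6b192d}.
Ancestors of 2a0bb45: {1b3a666, 2a0bb45, 9b4efa7, de803ad, f037125}.
Common ancestors: {1b3a666, de803ad}.
Among these, de803ad is not an ancestor of any other common ancestor — it is the merge base.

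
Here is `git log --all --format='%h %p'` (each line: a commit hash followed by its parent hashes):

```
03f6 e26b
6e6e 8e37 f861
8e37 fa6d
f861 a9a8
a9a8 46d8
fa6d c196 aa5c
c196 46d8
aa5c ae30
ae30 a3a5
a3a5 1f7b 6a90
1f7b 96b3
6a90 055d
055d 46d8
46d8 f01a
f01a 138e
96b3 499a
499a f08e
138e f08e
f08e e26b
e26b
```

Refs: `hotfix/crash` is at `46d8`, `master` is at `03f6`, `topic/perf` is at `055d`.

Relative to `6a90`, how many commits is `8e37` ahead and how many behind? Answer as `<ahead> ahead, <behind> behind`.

Reachable from 8e37: {055d, 138e, 1f7b, 46d8, 499a, 6a90, 8e37, 96b3, a3a5, aa5c, ae30, c196, e26b, f01a, f08e, fa6d}.
Reachable from 6a90: {055d, 138e, 46d8, 6a90, e26b, f01a, f08e}.
Only in 8e37's history (ahead): {1f7b, 499a, 8e37, 96b3, a3a5, aa5c, ae30, c196, fa6d} — 9.
Only in 6a90's history (behind): {} — 0.

9 ahead, 0 behind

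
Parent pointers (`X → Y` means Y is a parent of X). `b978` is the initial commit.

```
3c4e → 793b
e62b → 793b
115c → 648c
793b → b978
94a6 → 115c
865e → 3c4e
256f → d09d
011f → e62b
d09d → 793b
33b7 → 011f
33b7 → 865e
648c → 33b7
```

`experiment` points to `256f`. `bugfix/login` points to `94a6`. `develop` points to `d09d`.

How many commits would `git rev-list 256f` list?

Walking parent pointers from 256f: reachable set = {256f, 793b, b978, d09d}.
That is 4 commits.

4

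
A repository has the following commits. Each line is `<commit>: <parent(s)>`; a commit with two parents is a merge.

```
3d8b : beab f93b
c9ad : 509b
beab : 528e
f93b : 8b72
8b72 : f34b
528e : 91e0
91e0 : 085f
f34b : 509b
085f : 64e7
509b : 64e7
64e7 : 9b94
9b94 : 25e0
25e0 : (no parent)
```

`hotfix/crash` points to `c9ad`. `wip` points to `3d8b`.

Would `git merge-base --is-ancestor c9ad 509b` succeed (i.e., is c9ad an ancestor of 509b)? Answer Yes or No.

Ancestors of 509b: {25e0, 509b, 64e7, 9b94}.
c9ad is not in that set, so it is not an ancestor of 509b.

No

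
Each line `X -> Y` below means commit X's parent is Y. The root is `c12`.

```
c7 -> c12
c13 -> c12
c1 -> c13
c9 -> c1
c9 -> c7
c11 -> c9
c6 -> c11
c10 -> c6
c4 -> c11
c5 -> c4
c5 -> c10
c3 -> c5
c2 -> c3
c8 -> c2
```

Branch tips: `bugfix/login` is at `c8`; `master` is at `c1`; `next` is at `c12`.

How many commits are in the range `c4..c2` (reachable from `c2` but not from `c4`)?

Reachable from c2: {c1, c10, c11, c12, c13, c2, c3, c4, c5, c6, c7, c9}.
Reachable from c4: {c1, c11, c12, c13, c4, c7, c9}.
In c2's history but not c4's: {c10, c2, c3, c5, c6} — 5 commits.

5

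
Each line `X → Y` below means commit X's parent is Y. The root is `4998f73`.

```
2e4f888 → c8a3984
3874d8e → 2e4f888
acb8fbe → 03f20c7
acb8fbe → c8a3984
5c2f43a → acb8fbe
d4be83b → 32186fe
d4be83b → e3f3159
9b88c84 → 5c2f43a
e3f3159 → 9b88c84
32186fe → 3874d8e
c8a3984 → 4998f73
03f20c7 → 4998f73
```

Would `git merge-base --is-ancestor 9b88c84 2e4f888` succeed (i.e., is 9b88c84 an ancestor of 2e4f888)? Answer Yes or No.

No

Ancestors of 2e4f888: {2e4f888, 4998f73, c8a3984}.
9b88c84 is not in that set, so it is not an ancestor of 2e4f888.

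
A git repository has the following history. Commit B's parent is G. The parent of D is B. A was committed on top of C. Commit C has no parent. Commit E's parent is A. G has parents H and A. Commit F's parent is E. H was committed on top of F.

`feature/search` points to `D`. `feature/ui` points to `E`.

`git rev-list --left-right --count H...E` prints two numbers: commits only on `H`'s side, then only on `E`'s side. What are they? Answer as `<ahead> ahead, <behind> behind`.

Reachable from H: {A, C, E, F, H}.
Reachable from E: {A, C, E}.
Only in H's history (ahead): {F, H} — 2.
Only in E's history (behind): {} — 0.

2 ahead, 0 behind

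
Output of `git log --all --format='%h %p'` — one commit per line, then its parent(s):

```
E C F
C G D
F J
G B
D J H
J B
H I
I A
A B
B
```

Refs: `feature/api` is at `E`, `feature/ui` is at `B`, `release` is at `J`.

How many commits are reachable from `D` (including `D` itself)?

Walking parent pointers from D: reachable set = {A, B, D, H, I, J}.
That is 6 commits.

6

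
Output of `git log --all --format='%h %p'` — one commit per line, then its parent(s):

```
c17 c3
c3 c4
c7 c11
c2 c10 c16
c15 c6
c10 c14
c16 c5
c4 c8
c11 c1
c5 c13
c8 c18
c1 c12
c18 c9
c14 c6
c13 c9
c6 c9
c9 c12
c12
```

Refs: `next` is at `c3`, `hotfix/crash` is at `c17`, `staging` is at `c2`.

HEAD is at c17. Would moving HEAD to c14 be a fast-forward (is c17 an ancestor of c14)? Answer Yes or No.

No

A fast-forward from c17 to c14 is possible iff c17 is an ancestor of c14.
Ancestors of c14: {c12, c14, c6, c9}.
c17 is not among them, so fast-forward is not possible.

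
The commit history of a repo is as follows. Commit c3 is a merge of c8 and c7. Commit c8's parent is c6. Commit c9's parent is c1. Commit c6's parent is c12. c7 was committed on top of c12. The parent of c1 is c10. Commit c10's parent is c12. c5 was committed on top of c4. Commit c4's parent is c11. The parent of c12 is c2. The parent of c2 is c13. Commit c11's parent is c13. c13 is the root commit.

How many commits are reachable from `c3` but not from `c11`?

6

Reachable from c3: {c12, c13, c2, c3, c6, c7, c8}.
Reachable from c11: {c11, c13}.
In c3's history but not c11's: {c12, c2, c3, c6, c7, c8} — 6 commits.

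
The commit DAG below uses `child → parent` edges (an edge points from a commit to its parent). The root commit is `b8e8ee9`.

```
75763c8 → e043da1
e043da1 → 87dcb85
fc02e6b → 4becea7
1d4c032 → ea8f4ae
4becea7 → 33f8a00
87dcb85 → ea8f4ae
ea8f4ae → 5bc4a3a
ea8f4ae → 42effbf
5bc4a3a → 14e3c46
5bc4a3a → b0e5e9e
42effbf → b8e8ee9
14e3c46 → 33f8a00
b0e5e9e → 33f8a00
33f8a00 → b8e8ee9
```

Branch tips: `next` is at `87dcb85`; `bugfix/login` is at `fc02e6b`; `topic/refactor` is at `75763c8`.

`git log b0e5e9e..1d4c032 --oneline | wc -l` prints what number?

5

Reachable from 1d4c032: {14e3c46, 1d4c032, 33f8a00, 42effbf, 5bc4a3a, b0e5e9e, b8e8ee9, ea8f4ae}.
Reachable from b0e5e9e: {33f8a00, b0e5e9e, b8e8ee9}.
In 1d4c032's history but not b0e5e9e's: {14e3c46, 1d4c032, 42effbf, 5bc4a3a, ea8f4ae} — 5 commits.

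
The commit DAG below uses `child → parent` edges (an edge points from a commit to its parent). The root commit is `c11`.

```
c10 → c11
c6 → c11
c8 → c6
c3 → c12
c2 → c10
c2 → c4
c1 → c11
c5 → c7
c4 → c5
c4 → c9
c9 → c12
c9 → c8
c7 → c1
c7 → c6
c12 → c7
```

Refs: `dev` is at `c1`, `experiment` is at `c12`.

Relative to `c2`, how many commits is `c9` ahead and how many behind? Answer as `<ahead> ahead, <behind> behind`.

0 ahead, 4 behind

Reachable from c9: {c1, c11, c12, c6, c7, c8, c9}.
Reachable from c2: {c1, c10, c11, c12, c2, c4, c5, c6, c7, c8, c9}.
Only in c9's history (ahead): {} — 0.
Only in c2's history (behind): {c10, c2, c4, c5} — 4.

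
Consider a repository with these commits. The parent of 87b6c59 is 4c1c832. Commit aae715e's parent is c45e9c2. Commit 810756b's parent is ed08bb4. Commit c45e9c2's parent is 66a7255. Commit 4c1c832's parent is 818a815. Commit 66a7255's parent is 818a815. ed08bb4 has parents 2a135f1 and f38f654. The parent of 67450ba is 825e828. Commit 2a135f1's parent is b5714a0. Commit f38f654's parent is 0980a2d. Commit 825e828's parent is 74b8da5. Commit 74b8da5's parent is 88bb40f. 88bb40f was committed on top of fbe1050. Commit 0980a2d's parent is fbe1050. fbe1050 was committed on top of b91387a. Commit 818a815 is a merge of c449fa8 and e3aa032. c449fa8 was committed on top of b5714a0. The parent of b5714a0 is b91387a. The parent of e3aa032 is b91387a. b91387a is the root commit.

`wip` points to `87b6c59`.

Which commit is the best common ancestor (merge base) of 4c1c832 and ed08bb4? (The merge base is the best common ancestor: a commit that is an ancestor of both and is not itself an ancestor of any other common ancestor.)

Ancestors of 4c1c832: {4c1c832, 818a815, b5714a0, b91387a, c449fa8, e3aa032}.
Ancestors of ed08bb4: {0980a2d, 2a135f1, b5714a0, b91387a, ed08bb4, f38f654, fbe1050}.
Common ancestors: {b5714a0, b91387a}.
Among these, b5714a0 is not an ancestor of any other common ancestor — it is the merge base.

b5714a0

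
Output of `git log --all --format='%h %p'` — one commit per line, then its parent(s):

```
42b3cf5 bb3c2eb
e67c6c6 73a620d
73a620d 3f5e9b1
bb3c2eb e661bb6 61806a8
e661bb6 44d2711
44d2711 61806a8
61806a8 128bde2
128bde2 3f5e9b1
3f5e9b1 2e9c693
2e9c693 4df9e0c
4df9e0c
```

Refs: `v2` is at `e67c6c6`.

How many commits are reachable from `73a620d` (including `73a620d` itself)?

4

Walking parent pointers from 73a620d: reachable set = {2e9c693, 3f5e9b1, 4df9e0c, 73a620d}.
That is 4 commits.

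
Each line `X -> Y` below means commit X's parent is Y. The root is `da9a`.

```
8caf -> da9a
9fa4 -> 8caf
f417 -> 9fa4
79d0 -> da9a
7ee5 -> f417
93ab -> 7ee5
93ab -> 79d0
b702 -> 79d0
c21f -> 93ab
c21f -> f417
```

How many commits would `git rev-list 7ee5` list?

5

Walking parent pointers from 7ee5: reachable set = {7ee5, 8caf, 9fa4, da9a, f417}.
That is 5 commits.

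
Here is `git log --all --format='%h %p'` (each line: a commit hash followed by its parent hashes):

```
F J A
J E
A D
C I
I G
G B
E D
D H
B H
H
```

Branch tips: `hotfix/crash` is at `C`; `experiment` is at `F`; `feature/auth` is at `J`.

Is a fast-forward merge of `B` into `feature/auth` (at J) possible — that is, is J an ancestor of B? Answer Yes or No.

A fast-forward from J to B is possible iff J is an ancestor of B.
Ancestors of B: {B, H}.
J is not among them, so fast-forward is not possible.

No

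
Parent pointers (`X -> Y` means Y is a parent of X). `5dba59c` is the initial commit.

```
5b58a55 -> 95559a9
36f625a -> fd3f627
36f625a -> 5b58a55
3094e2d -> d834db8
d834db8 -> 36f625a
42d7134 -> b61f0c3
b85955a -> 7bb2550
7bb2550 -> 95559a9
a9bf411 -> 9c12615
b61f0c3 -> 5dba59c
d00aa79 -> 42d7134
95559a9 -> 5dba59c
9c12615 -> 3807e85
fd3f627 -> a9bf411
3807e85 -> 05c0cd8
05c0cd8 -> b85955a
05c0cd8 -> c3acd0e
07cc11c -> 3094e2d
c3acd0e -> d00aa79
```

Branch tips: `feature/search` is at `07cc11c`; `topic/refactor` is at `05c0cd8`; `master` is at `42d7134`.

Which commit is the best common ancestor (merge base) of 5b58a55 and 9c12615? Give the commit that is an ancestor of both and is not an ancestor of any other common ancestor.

95559a9

Ancestors of 5b58a55: {5b58a55, 5dba59c, 95559a9}.
Ancestors of 9c12615: {05c0cd8, 3807e85, 42d7134, 5dba59c, 7bb2550, 95559a9, 9c12615, b61f0c3, b85955a, c3acd0e, d00aa79}.
Common ancestors: {5dba59c, 95559a9}.
Among these, 95559a9 is not an ancestor of any other common ancestor — it is the merge base.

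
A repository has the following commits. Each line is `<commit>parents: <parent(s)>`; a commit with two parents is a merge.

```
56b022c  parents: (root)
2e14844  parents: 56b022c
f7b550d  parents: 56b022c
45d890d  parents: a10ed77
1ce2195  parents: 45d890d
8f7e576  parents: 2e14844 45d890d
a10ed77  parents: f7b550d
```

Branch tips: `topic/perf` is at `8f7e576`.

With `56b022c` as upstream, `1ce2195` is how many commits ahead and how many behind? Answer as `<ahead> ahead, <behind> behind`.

4 ahead, 0 behind

Reachable from 1ce2195: {1ce2195, 45d890d, 56b022c, a10ed77, f7b550d}.
Reachable from 56b022c: {56b022c}.
Only in 1ce2195's history (ahead): {1ce2195, 45d890d, a10ed77, f7b550d} — 4.
Only in 56b022c's history (behind): {} — 0.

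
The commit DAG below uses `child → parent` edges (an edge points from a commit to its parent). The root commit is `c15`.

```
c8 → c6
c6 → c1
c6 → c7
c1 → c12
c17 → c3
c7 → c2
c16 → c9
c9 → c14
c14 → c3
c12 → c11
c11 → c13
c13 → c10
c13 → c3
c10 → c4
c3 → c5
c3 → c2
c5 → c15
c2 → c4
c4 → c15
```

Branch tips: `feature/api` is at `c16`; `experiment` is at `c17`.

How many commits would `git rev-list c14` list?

Walking parent pointers from c14: reachable set = {c14, c15, c2, c3, c4, c5}.
That is 6 commits.

6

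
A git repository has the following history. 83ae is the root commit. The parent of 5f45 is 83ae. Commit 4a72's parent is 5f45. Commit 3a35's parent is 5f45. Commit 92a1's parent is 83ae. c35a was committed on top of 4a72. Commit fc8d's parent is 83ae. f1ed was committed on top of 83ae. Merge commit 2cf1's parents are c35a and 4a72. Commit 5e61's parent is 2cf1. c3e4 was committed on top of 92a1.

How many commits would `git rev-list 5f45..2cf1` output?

3

Reachable from 2cf1: {2cf1, 4a72, 5f45, 83ae, c35a}.
Reachable from 5f45: {5f45, 83ae}.
In 2cf1's history but not 5f45's: {2cf1, 4a72, c35a} — 3 commits.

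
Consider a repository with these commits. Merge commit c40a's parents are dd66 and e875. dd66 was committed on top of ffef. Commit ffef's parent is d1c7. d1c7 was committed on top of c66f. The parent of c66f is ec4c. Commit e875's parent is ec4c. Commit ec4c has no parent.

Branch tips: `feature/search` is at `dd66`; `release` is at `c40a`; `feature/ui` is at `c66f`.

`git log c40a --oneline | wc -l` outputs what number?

7

Walking parent pointers from c40a: reachable set = {c40a, c66f, d1c7, dd66, e875, ec4c, ffef}.
That is 7 commits.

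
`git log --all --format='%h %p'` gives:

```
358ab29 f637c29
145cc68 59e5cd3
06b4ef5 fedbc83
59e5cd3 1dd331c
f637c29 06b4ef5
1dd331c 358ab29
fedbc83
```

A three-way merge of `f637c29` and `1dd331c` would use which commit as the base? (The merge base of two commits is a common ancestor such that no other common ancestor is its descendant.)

f637c29

Ancestors of f637c29: {06b4ef5, f637c29, fedbc83}.
Ancestors of 1dd331c: {06b4ef5, 1dd331c, 358ab29, f637c29, fedbc83}.
Common ancestors: {06b4ef5, f637c29, fedbc83}.
Among these, f637c29 is not an ancestor of any other common ancestor — it is the merge base.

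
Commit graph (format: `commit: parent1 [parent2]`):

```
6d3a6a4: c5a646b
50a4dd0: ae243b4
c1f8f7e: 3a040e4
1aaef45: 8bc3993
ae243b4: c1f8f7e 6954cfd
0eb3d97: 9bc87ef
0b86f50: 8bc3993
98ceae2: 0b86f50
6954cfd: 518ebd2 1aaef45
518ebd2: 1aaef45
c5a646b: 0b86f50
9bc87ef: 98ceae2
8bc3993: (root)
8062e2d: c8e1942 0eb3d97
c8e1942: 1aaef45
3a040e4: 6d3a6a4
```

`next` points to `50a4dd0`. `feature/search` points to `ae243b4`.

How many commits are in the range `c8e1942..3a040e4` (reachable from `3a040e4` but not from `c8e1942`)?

4

Reachable from 3a040e4: {0b86f50, 3a040e4, 6d3a6a4, 8bc3993, c5a646b}.
Reachable from c8e1942: {1aaef45, 8bc3993, c8e1942}.
In 3a040e4's history but not c8e1942's: {0b86f50, 3a040e4, 6d3a6a4, c5a646b} — 4 commits.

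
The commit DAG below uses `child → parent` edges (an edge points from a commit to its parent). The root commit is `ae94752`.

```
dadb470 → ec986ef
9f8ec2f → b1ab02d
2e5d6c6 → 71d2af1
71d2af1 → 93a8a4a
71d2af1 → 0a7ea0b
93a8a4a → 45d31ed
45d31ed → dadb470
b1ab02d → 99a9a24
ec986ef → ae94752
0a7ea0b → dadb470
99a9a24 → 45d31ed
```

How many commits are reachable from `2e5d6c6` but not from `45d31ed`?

4

Reachable from 2e5d6c6: {0a7ea0b, 2e5d6c6, 45d31ed, 71d2af1, 93a8a4a, ae94752, dadb470, ec986ef}.
Reachable from 45d31ed: {45d31ed, ae94752, dadb470, ec986ef}.
In 2e5d6c6's history but not 45d31ed's: {0a7ea0b, 2e5d6c6, 71d2af1, 93a8a4a} — 4 commits.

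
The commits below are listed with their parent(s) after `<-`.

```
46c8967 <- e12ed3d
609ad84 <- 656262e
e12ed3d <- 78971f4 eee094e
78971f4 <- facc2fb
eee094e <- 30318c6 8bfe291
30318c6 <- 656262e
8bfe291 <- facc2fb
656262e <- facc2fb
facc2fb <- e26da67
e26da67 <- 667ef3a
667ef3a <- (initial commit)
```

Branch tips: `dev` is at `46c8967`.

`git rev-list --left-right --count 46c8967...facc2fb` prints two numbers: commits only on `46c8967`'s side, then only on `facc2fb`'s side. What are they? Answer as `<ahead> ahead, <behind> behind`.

7 ahead, 0 behind

Reachable from 46c8967: {30318c6, 46c8967, 656262e, 667ef3a, 78971f4, 8bfe291, e12ed3d, e26da67, eee094e, facc2fb}.
Reachable from facc2fb: {667ef3a, e26da67, facc2fb}.
Only in 46c8967's history (ahead): {30318c6, 46c8967, 656262e, 78971f4, 8bfe291, e12ed3d, eee094e} — 7.
Only in facc2fb's history (behind): {} — 0.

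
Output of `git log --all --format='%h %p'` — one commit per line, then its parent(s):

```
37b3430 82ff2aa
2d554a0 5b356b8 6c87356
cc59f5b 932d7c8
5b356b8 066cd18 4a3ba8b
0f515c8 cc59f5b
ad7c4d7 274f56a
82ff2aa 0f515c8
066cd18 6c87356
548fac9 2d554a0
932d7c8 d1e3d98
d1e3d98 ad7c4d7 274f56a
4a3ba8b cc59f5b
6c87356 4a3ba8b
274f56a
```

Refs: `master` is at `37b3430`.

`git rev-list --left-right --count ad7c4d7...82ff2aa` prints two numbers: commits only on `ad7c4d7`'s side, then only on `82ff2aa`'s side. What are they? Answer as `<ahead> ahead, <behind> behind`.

0 ahead, 5 behind

Reachable from ad7c4d7: {274f56a, ad7c4d7}.
Reachable from 82ff2aa: {0f515c8, 274f56a, 82ff2aa, 932d7c8, ad7c4d7, cc59f5b, d1e3d98}.
Only in ad7c4d7's history (ahead): {} — 0.
Only in 82ff2aa's history (behind): {0f515c8, 82ff2aa, 932d7c8, cc59f5b, d1e3d98} — 5.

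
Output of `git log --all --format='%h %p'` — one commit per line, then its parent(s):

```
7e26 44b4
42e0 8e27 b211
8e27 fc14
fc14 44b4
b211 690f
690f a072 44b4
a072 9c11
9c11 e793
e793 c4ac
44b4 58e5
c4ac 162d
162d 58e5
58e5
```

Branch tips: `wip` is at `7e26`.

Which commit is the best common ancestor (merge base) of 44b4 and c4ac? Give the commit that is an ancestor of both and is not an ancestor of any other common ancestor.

58e5

Ancestors of 44b4: {44b4, 58e5}.
Ancestors of c4ac: {162d, 58e5, c4ac}.
Common ancestors: {58e5}.
The only common ancestor is 58e5, so it is the merge base.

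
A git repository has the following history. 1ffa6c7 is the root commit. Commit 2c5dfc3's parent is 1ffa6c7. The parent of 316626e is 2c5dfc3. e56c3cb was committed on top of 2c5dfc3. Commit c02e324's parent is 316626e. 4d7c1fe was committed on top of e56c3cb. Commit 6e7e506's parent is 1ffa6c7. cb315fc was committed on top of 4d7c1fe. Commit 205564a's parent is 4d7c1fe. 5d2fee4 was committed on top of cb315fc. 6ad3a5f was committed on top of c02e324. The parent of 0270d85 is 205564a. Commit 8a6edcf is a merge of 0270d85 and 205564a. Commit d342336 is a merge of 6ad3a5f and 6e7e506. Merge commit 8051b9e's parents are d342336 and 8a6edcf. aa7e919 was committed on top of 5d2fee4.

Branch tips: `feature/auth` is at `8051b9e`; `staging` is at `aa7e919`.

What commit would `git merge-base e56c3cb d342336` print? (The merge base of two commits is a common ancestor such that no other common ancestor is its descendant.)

Ancestors of e56c3cb: {1ffa6c7, 2c5dfc3, e56c3cb}.
Ancestors of d342336: {1ffa6c7, 2c5dfc3, 316626e, 6ad3a5f, 6e7e506, c02e324, d342336}.
Common ancestors: {1ffa6c7, 2c5dfc3}.
Among these, 2c5dfc3 is not an ancestor of any other common ancestor — it is the merge base.

2c5dfc3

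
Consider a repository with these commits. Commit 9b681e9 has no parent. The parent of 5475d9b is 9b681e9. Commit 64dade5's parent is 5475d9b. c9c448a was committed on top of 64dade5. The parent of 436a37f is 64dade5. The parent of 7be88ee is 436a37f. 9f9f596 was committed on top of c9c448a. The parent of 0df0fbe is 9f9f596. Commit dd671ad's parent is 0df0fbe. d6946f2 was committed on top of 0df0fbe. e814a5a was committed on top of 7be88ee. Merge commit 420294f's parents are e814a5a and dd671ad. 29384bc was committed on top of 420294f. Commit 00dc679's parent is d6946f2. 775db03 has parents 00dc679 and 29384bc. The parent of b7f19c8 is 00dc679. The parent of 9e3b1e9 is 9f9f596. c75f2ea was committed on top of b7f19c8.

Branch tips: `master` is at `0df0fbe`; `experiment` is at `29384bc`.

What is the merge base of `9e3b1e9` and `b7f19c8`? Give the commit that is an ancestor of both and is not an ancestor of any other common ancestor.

9f9f596

Ancestors of 9e3b1e9: {5475d9b, 64dade5, 9b681e9, 9e3b1e9, 9f9f596, c9c448a}.
Ancestors of b7f19c8: {00dc679, 0df0fbe, 5475d9b, 64dade5, 9b681e9, 9f9f596, b7f19c8, c9c448a, d6946f2}.
Common ancestors: {5475d9b, 64dade5, 9b681e9, 9f9f596, c9c448a}.
Among these, 9f9f596 is not an ancestor of any other common ancestor — it is the merge base.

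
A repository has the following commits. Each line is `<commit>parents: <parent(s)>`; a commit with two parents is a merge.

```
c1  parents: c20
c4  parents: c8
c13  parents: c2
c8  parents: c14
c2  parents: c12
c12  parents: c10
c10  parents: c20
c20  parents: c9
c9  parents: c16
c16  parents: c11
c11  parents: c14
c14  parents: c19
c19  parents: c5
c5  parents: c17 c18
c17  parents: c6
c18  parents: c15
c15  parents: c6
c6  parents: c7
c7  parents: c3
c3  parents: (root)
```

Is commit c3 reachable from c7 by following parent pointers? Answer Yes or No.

Ancestors of c7 (commits reachable by following parents): {c3, c7}.
c3 is in that set, so it is an ancestor of c7.

Yes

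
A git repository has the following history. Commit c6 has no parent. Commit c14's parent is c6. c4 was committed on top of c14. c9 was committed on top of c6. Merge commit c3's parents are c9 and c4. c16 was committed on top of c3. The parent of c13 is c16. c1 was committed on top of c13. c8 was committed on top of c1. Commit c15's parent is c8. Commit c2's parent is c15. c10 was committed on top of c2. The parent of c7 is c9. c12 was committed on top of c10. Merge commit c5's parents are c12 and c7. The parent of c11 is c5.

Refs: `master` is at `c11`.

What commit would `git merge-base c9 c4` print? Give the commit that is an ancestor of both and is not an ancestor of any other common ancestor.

Ancestors of c9: {c6, c9}.
Ancestors of c4: {c14, c4, c6}.
Common ancestors: {c6}.
The only common ancestor is c6, so it is the merge base.

c6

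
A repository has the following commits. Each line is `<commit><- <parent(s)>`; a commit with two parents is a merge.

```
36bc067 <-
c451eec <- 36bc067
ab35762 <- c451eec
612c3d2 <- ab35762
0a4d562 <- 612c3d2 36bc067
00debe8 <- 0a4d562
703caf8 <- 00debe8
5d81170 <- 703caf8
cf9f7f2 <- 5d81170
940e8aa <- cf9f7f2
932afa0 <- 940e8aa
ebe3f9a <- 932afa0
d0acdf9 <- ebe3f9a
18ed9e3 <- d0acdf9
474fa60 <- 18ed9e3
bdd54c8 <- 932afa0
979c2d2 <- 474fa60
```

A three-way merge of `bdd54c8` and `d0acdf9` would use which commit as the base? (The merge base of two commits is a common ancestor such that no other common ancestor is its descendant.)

932afa0

Ancestors of bdd54c8: {00debe8, 0a4d562, 36bc067, 5d81170, 612c3d2, 703caf8, 932afa0, 940e8aa, ab35762, bdd54c8, c451eec, cf9f7f2}.
Ancestors of d0acdf9: {00debe8, 0a4d562, 36bc067, 5d81170, 612c3d2, 703caf8, 932afa0, 940e8aa, ab35762, c451eec, cf9f7f2, d0acdf9, ebe3f9a}.
Common ancestors: {00debe8, 0a4d562, 36bc067, 5d81170, 612c3d2, 703caf8, 932afa0, 940e8aa, ab35762, c451eec, cf9f7f2}.
Among these, 932afa0 is not an ancestor of any other common ancestor — it is the merge base.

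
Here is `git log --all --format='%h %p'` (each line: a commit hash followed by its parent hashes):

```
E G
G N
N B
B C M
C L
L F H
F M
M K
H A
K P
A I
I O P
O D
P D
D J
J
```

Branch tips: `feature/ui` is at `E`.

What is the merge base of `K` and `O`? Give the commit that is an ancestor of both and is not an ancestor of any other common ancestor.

Ancestors of K: {D, J, K, P}.
Ancestors of O: {D, J, O}.
Common ancestors: {D, J}.
Among these, D is not an ancestor of any other common ancestor — it is the merge base.

D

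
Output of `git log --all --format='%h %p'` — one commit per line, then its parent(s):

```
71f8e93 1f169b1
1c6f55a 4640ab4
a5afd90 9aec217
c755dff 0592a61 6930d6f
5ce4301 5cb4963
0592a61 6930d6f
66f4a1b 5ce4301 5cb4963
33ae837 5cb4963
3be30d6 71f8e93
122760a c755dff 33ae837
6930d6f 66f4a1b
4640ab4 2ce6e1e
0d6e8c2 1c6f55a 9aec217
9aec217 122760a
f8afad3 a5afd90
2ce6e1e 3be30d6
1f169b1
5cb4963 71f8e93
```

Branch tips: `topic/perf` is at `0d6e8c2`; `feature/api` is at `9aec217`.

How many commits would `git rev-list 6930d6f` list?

6

Walking parent pointers from 6930d6f: reachable set = {1f169b1, 5cb4963, 5ce4301, 66f4a1b, 6930d6f, 71f8e93}.
That is 6 commits.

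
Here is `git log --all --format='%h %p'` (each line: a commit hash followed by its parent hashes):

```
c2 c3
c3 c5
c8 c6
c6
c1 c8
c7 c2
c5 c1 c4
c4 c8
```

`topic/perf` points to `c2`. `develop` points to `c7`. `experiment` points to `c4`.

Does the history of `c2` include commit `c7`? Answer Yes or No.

Ancestors of c2: {c1, c2, c3, c4, c5, c6, c8}.
c7 is not in that set, so it is not an ancestor of c2.

No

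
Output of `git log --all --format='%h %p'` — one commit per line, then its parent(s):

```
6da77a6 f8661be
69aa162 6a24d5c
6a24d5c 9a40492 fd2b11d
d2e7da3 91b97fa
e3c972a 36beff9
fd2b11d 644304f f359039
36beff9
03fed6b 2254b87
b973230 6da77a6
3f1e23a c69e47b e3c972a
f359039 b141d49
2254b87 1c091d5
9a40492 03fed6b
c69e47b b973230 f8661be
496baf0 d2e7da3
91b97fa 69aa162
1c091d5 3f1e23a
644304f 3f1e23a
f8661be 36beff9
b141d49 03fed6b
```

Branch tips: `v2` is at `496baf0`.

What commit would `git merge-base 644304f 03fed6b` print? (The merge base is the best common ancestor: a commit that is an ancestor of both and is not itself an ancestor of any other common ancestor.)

3f1e23a

Ancestors of 644304f: {36beff9, 3f1e23a, 644304f, 6da77a6, b973230, c69e47b, e3c972a, f8661be}.
Ancestors of 03fed6b: {03fed6b, 1c091d5, 2254b87, 36beff9, 3f1e23a, 6da77a6, b973230, c69e47b, e3c972a, f8661be}.
Common ancestors: {36beff9, 3f1e23a, 6da77a6, b973230, c69e47b, e3c972a, f8661be}.
Among these, 3f1e23a is not an ancestor of any other common ancestor — it is the merge base.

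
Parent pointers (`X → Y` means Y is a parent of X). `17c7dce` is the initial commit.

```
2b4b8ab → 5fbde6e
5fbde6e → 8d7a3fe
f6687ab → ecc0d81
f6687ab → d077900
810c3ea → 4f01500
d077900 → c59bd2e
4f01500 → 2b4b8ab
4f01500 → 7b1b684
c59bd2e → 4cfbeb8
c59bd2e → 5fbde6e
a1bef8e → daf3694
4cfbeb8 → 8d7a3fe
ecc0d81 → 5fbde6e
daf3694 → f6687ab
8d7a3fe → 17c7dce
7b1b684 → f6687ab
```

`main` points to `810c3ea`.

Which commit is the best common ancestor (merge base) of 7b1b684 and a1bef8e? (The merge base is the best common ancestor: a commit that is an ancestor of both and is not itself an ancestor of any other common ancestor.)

Ancestors of 7b1b684: {17c7dce, 4cfbeb8, 5fbde6e, 7b1b684, 8d7a3fe, c59bd2e, d077900, ecc0d81, f6687ab}.
Ancestors of a1bef8e: {17c7dce, 4cfbeb8, 5fbde6e, 8d7a3fe, a1bef8e, c59bd2e, d077900, daf3694, ecc0d81, f6687ab}.
Common ancestors: {17c7dce, 4cfbeb8, 5fbde6e, 8d7a3fe, c59bd2e, d077900, ecc0d81, f6687ab}.
Among these, f6687ab is not an ancestor of any other common ancestor — it is the merge base.

f6687ab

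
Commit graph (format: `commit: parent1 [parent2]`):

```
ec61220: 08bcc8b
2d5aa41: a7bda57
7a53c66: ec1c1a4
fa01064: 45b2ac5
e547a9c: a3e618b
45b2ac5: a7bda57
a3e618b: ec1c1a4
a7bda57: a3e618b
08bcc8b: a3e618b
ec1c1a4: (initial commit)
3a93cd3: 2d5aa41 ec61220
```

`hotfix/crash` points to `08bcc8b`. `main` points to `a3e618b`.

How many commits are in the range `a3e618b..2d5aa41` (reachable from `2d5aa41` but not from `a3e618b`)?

Reachable from 2d5aa41: {2d5aa41, a3e618b, a7bda57, ec1c1a4}.
Reachable from a3e618b: {a3e618b, ec1c1a4}.
In 2d5aa41's history but not a3e618b's: {2d5aa41, a7bda57} — 2 commits.

2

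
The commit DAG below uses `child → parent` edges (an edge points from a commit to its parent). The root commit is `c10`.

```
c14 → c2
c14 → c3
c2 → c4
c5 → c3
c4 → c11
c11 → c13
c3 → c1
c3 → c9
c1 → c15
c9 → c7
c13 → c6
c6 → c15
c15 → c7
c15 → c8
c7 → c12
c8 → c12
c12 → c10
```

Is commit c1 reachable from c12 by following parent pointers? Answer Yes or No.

Ancestors of c12: {c10, c12}.
c1 is not in that set, so it is not an ancestor of c12.

No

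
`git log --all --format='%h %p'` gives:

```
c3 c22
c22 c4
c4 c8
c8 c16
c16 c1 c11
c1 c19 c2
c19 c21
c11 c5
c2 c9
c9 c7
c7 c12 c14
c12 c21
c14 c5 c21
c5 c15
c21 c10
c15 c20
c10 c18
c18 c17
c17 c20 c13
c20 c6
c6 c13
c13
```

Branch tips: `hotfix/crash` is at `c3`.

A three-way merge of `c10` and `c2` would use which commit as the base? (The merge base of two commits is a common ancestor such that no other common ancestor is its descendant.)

c10

Ancestors of c10: {c10, c13, c17, c18, c20, c6}.
Ancestors of c2: {c10, c12, c13, c14, c15, c17, c18, c2, c20, c21, c5, c6, c7, c9}.
Common ancestors: {c10, c13, c17, c18, c20, c6}.
Among these, c10 is not an ancestor of any other common ancestor — it is the merge base.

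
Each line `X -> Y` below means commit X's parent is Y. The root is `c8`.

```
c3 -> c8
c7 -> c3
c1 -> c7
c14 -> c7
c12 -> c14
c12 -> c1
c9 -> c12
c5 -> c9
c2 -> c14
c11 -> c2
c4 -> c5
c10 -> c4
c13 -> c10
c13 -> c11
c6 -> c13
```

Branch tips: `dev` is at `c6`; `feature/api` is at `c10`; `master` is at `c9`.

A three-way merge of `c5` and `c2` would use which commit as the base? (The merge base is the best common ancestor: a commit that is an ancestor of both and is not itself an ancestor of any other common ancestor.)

c14

Ancestors of c5: {c1, c12, c14, c3, c5, c7, c8, c9}.
Ancestors of c2: {c14, c2, c3, c7, c8}.
Common ancestors: {c14, c3, c7, c8}.
Among these, c14 is not an ancestor of any other common ancestor — it is the merge base.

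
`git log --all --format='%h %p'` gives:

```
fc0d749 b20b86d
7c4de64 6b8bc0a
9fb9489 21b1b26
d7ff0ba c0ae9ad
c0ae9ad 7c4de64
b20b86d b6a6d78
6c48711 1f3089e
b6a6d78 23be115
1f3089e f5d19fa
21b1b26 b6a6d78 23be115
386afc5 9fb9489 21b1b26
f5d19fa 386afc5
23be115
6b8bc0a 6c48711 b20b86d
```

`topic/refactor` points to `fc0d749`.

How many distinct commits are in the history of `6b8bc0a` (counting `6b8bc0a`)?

10

Walking parent pointers from 6b8bc0a: reachable set = {1f3089e, 21b1b26, 23be115, 386afc5, 6b8bc0a, 6c48711, 9fb9489, b20b86d, b6a6d78, f5d19fa}.
That is 10 commits.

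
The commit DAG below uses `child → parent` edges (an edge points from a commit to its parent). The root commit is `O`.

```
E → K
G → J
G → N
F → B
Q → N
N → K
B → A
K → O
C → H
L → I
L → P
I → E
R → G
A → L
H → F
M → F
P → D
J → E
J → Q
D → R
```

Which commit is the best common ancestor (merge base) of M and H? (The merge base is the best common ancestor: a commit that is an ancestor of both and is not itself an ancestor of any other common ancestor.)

Ancestors of M: {A, B, D, E, F, G, I, J, K, L, M, N, O, P, Q, R}.
Ancestors of H: {A, B, D, E, F, G, H, I, J, K, L, N, O, P, Q, R}.
Common ancestors: {A, B, D, E, F, G, I, J, K, L, N, O, P, Q, R}.
Among these, F is not an ancestor of any other common ancestor — it is the merge base.

F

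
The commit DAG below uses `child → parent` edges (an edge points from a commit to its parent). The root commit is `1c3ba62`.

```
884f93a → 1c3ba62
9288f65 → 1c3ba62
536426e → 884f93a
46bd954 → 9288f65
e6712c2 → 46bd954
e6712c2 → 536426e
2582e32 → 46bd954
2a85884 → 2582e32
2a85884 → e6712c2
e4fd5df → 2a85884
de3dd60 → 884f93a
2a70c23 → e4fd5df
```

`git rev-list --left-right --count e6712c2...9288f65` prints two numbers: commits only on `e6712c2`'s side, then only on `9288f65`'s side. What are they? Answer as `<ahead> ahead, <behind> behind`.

Reachable from e6712c2: {1c3ba62, 46bd954, 536426e, 884f93a, 9288f65, e6712c2}.
Reachable from 9288f65: {1c3ba62, 9288f65}.
Only in e6712c2's history (ahead): {46bd954, 536426e, 884f93a, e6712c2} — 4.
Only in 9288f65's history (behind): {} — 0.

4 ahead, 0 behind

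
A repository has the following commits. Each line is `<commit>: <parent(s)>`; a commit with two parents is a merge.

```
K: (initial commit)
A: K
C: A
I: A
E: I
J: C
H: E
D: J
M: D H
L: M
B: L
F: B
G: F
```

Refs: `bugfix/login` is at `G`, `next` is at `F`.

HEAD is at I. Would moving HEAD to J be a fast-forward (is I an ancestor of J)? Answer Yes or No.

No

A fast-forward from I to J is possible iff I is an ancestor of J.
Ancestors of J: {A, C, J, K}.
I is not among them, so fast-forward is not possible.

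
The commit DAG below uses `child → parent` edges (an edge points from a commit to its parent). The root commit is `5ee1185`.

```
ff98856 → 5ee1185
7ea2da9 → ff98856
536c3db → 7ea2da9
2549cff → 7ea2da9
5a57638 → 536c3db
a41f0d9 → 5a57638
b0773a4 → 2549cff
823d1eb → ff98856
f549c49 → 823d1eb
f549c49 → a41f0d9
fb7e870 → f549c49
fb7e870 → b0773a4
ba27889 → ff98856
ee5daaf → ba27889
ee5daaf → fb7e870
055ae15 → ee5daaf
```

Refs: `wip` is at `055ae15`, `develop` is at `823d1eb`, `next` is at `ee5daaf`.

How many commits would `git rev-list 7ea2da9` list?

Walking parent pointers from 7ea2da9: reachable set = {5ee1185, 7ea2da9, ff98856}.
That is 3 commits.

3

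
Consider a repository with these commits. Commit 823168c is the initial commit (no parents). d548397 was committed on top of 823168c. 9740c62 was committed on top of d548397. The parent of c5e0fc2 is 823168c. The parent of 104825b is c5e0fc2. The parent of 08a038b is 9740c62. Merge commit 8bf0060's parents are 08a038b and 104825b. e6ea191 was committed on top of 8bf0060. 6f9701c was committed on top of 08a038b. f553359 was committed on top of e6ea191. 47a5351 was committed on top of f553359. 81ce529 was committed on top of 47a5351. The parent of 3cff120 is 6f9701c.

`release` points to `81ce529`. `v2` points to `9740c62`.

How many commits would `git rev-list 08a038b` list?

4

Walking parent pointers from 08a038b: reachable set = {08a038b, 823168c, 9740c62, d548397}.
That is 4 commits.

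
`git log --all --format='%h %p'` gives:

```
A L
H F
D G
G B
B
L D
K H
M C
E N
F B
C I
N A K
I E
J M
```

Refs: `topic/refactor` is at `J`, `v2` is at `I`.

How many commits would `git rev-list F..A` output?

4

Reachable from A: {A, B, D, G, L}.
Reachable from F: {B, F}.
In A's history but not F's: {A, D, G, L} — 4 commits.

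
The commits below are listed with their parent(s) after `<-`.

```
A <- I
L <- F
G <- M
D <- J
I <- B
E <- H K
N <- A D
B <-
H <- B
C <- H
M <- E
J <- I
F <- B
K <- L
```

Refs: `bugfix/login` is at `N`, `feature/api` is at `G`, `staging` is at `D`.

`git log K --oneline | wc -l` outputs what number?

Walking parent pointers from K: reachable set = {B, F, K, L}.
That is 4 commits.

4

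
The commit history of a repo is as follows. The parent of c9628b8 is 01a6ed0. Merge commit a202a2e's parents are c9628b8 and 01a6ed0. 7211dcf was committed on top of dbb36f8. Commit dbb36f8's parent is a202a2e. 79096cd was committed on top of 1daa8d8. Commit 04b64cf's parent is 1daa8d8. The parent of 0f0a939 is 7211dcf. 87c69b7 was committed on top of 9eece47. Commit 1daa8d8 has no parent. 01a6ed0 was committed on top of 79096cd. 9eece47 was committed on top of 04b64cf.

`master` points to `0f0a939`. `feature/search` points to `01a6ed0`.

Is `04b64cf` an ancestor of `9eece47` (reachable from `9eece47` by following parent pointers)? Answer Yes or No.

Yes

Ancestors of 9eece47 (commits reachable by following parents): {04b64cf, 1daa8d8, 9eece47}.
04b64cf is in that set, so it is an ancestor of 9eece47.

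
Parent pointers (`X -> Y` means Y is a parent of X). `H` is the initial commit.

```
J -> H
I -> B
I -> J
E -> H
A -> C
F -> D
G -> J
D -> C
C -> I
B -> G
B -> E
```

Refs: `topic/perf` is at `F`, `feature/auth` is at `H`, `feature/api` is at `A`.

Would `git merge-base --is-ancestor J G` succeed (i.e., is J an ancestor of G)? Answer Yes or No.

Ancestors of G (commits reachable by following parents): {G, H, J}.
J is in that set, so it is an ancestor of G.

Yes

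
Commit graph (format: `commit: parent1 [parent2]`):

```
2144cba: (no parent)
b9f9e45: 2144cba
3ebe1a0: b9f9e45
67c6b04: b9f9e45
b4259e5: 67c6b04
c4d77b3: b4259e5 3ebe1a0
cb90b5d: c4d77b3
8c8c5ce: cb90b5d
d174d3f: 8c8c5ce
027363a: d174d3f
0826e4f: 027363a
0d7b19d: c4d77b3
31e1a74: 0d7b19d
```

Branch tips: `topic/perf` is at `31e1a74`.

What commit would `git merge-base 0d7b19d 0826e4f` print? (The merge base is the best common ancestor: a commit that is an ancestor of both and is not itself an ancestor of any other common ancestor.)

Ancestors of 0d7b19d: {0d7b19d, 2144cba, 3ebe1a0, 67c6b04, b4259e5, b9f9e45, c4d77b3}.
Ancestors of 0826e4f: {027363a, 0826e4f, 2144cba, 3ebe1a0, 67c6b04, 8c8c5ce, b4259e5, b9f9e45, c4d77b3, cb90b5d, d174d3f}.
Common ancestors: {2144cba, 3ebe1a0, 67c6b04, b4259e5, b9f9e45, c4d77b3}.
Among these, c4d77b3 is not an ancestor of any other common ancestor — it is the merge base.

c4d77b3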